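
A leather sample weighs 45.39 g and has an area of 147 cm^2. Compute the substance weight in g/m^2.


Substance weight = mass / area x 10000
SW = 45.39 / 147 x 10000
SW = 3087.8 g/m^2


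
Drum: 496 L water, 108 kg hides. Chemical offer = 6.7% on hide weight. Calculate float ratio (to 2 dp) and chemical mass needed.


Float ratio = 4.59
Chemical needed = 7.236 kg

Float ratio = 496 / 108 = 4.59
Chemical = 108 x 6.7 / 100 = 7.236 kg


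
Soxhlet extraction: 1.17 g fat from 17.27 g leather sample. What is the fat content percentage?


6.8%


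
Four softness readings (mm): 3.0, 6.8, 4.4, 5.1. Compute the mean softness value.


4.83 mm


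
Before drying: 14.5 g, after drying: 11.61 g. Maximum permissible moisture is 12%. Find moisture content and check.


Moisture content = 19.9%
Acceptable: No

MC = (14.5 - 11.61) / 14.5 x 100 = 19.9%
Maximum: 12%
Acceptable: No


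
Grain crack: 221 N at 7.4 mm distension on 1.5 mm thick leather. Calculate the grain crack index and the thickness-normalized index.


Crack index = 221 / 7.4 = 29.9 N/mm
Normalized = 29.9 / 1.5 = 19.9 N/mm per mm


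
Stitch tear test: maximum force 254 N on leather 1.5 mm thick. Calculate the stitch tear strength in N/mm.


169.3 N/mm

Stitch tear strength = force / thickness
STS = 254 / 1.5 = 169.3 N/mm


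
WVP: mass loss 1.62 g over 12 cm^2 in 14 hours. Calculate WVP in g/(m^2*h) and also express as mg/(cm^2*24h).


WVP = 1.62 / (12 x 14) x 10000 = 96.43 g/(m^2*h)
Mass loss in mg = 1.62 x 1000 = 1620 mg
Per cm^2 per 24h in mg: 1620 x 24 / (12 x 14) = 38880 / 168 = 231.43 mg/(cm^2*24h)


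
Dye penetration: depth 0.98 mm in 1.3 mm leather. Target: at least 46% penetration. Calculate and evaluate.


Penetration = 75.4%
Meets target: Yes

Penetration = 0.98 / 1.3 x 100 = 75.4%
Target: 46%
Meets target: Yes


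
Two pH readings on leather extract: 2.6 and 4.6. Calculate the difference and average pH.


Difference = |2.6 - 4.6| = 2.0
Average = (2.6 + 4.6) / 2 = 3.60


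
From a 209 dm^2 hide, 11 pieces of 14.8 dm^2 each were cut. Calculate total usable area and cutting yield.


Usable area = 162.8 dm^2
Yield = 77.9%

Total usable = 11 x 14.8 = 162.8 dm^2
Yield = 162.8 / 209 x 100 = 77.9%


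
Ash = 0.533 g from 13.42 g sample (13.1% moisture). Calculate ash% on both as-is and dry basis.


As-is ash = 3.97%
Dry-basis ash = 4.57%

As-is ash% = 0.533 / 13.42 x 100 = 3.97%
Dry mass = 13.42 x (100 - 13.1) / 100 = 11.66198 g
Dry-basis ash% = 0.533 / 11.66198 x 100 = 4.57%


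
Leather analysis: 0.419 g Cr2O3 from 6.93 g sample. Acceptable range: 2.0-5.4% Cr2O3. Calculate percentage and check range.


Cr2O3 = 6.05%
Within range: No


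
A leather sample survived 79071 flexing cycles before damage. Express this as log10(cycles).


log10(79071) = 4.90


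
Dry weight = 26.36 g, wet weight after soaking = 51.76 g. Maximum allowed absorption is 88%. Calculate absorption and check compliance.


Absorption = 96.4%
Compliant: No

WA = (51.76 - 26.36) / 26.36 x 100 = 96.4%
Maximum allowed: 88%
Compliant: No


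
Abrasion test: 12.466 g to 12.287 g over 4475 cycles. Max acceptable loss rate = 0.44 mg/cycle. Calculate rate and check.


Loss = 12.466 - 12.287 = 0.179 g
Rate = 0.179 g / 4475 cycles x 1000 = 0.040 mg/cycle
Max = 0.44 mg/cycle
Passes: Yes


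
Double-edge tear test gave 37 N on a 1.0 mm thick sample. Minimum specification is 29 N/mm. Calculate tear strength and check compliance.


Tear strength = 37 / 1.0 = 37.0 N/mm
Required minimum = 29 N/mm
Compliant: Yes


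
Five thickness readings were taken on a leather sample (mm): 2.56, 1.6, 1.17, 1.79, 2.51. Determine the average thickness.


1.93 mm

Sum = 2.56 + 1.6 + 1.17 + 1.79 + 2.51 = 9.63
Average = 9.63 / 5 = 1.93 mm


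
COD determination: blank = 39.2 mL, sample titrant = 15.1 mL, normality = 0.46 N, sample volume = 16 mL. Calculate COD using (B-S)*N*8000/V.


5543.0 mg/L


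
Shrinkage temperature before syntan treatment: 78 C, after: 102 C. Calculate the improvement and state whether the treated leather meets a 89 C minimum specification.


Improvement = 24 C
Meets 89 C spec: Yes

Improvement = 102 - 78 = 24 C
Spec check: 102 C >= 89 C? Yes


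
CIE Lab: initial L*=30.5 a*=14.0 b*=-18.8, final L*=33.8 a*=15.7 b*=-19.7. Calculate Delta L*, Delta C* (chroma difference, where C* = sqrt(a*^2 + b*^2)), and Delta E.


Delta L* = 3.3
Delta C* = 1.75
Delta E = 3.82

Delta L* = 33.8 - 30.5 = 3.3
C1* = sqrt((14.0)^2 + (-18.8)^2) = 23.440
C2* = sqrt((15.7)^2 + (-19.7)^2) = 25.191
Delta C* = 25.191 - 23.440 = 1.75
Delta E = sqrt((3.3)^2 + (1.7)^2 + (-0.9)^2) = 3.82


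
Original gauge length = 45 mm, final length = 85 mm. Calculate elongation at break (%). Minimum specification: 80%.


Elongation = 88.9%
Meets spec: Yes

Extension = 85 - 45 = 40 mm
Elongation = 40 / 45 x 100 = 88.9%
Minimum required: 80%
Meets specification: Yes


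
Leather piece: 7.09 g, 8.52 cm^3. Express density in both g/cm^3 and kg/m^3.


Density = 7.09 / 8.52 = 0.832 g/cm^3
Convert: 0.832 x 1000 = 832 kg/m^3


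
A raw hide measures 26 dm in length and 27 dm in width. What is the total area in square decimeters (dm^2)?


702 dm^2

Area = length x width
Area = 26 x 27 = 702 dm^2


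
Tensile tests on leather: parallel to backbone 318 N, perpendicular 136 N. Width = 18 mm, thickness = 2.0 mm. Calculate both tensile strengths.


Area = 18 x 2.0 = 36.0 mm^2
TS (parallel) = 318 / 36.0 = 8.83 N/mm^2
TS (perpendicular) = 136 / 36.0 = 3.78 N/mm^2


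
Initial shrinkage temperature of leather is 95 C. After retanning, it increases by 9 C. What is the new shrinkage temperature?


104 C

New Ts = 95 + 9 = 104 C


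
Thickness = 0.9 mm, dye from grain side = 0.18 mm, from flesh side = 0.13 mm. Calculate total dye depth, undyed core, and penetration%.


Total dyed = 0.18 + 0.13 = 0.31 mm
Undyed core = 0.9 - 0.31 = 0.59 mm
Penetration = 0.31 / 0.9 x 100 = 34.4%


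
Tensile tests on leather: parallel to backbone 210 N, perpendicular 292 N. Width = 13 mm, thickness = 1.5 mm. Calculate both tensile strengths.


Area = 13 x 1.5 = 19.5 mm^2
TS (parallel) = 210 / 19.5 = 10.77 N/mm^2
TS (perpendicular) = 292 / 19.5 = 14.97 N/mm^2


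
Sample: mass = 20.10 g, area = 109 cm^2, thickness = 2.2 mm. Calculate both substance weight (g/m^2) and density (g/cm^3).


Substance weight = 1844.0 g/m^2
Density = 0.838 g/cm^3

SW = 20.10 / 109 x 10000 = 1844.0 g/m^2
Volume = 109 x 2.2 / 10 = 23.98 cm^3
Density = 20.10 / 23.98 = 0.838 g/cm^3


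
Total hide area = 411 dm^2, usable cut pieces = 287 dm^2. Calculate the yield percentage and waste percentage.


Yield = 69.8%
Waste = 30.2%


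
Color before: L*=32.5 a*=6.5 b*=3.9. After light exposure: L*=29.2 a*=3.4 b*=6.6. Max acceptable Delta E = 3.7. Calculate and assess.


dL = -3.3, da = -3.1, db = 2.7
dE = sqrt((-3.3)^2 + (-3.1)^2 + (2.7)^2) = 5.27
Max = 3.7
Passes: No


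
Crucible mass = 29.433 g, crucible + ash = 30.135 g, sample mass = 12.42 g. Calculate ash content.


Ash mass = 30.135 - 29.433 = 0.702 g
Ash% = 0.702 / 12.42 x 100 = 5.65%


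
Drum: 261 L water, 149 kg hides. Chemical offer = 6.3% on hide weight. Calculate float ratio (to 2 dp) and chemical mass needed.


Float ratio = 261 / 149 = 1.75
Chemical = 149 x 6.3 / 100 = 9.387 kg


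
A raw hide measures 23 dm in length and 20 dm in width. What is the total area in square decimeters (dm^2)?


Area = length x width
Area = 23 x 20 = 460 dm^2


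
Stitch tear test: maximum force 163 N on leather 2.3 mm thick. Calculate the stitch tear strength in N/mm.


70.9 N/mm


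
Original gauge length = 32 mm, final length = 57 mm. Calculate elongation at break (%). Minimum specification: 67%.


Elongation = 78.1%
Meets spec: Yes


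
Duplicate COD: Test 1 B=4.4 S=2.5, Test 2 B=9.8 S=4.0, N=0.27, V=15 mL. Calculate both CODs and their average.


COD1 = 273.6 mg/L
COD2 = 835.2 mg/L
Average = 554.4 mg/L


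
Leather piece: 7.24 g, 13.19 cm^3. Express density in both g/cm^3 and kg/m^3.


0.549 g/cm^3
549 kg/m^3

Density = 7.24 / 13.19 = 0.549 g/cm^3
Convert: 0.549 x 1000 = 549 kg/m^3


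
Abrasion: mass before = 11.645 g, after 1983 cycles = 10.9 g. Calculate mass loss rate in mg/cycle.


Mass loss = 11.645 - 10.9 = 0.745 g
Rate = 0.745 / 1983 x 1000 = 0.376 mg/cycle


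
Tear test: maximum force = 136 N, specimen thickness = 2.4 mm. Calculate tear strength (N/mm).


Tear strength = force / thickness
Tear = 136 / 2.4 = 56.7 N/mm


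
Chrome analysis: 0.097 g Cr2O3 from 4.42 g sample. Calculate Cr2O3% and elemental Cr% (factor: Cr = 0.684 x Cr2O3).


Cr2O3 = 2.19%
Cr = 1.50%


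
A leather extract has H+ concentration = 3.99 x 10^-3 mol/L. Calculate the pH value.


pH = -log10[H+]
pH = -log10(3.99 x 10^-3) = 2.40


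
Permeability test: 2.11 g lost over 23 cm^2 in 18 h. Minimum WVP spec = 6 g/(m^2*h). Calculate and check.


WVP = 2.11 / (23 x 18) x 10000 = 50.97 g/(m^2*h)
Minimum: 6 g/(m^2*h)
Meets spec: Yes


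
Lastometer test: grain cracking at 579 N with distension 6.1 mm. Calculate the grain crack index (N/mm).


Grain crack index = force / distension
Index = 579 / 6.1 = 94.9 N/mm


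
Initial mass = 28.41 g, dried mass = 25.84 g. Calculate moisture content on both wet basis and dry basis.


Wet basis = 9.0%
Dry basis = 9.9%

Moisture lost = 28.41 - 25.84 = 2.57 g
Wet basis MC = 2.57 / 28.41 x 100 = 9.0%
Dry basis MC = 2.57 / 25.84 x 100 = 9.9%


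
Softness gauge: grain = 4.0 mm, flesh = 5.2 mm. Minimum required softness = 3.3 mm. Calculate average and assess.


Average = (4.0 + 5.2) / 2 = 4.60 mm
Minimum = 3.3 mm
Meets requirement: Yes


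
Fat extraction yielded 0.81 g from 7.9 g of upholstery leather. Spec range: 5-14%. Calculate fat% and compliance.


Fat content = 10.3%
Compliant: Yes

Fat% = 0.81 / 7.9 x 100 = 10.3%
Spec range: 5-14%
Compliant: Yes


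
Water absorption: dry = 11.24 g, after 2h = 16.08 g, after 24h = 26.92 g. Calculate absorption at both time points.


WA (2h) = (16.08 - 11.24) / 11.24 x 100 = 43.1%
WA (24h) = (26.92 - 11.24) / 11.24 x 100 = 139.5%


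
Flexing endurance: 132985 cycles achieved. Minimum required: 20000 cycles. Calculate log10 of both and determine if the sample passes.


Achieved: log10 = 5.12
Required: log10 = 4.30
Passes: Yes

log10(132985) = 5.12
log10(20000) = 4.30
Passes: Yes


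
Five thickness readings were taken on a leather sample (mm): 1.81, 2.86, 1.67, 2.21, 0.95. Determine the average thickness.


Sum = 1.81 + 2.86 + 1.67 + 2.21 + 0.95 = 9.50
Average = 9.50 / 5 = 1.90 mm


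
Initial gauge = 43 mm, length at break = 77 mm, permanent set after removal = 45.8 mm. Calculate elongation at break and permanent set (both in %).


Elongation at break = (77 - 43) / 43 x 100 = 79.1%
Permanent set = (45.8 - 43) / 43 x 100 = 6.5%


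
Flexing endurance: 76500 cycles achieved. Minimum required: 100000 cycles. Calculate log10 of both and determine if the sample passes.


Achieved: log10 = 4.88
Required: log10 = 5.00
Passes: No


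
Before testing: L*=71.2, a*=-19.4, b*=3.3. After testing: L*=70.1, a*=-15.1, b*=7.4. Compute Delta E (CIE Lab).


dL = 70.1 - 71.2 = -1.1
da = -15.1 - (-19.4) = 4.3
db = 7.4 - 3.3 = 4.1
dE = sqrt((-1.1)^2 + (4.3)^2 + (4.1)^2) = 6.04


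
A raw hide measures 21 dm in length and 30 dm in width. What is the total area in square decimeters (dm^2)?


630 dm^2


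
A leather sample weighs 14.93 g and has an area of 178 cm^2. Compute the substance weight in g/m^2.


Substance weight = mass / area x 10000
SW = 14.93 / 178 x 10000
SW = 838.8 g/m^2


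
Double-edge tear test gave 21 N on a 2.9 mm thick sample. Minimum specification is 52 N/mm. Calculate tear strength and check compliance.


Tear strength = 21 / 2.9 = 7.2 N/mm
Required minimum = 52 N/mm
Compliant: No


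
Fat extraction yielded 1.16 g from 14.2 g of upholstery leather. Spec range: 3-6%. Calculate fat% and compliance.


Fat content = 8.2%
Compliant: No


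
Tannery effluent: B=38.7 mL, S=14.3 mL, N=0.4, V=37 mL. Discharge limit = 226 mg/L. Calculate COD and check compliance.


COD = (38.7 - 14.3) x 0.4 x 8000 / 37 = 2110.3 mg/L
Limit: 226 mg/L
Compliant: No


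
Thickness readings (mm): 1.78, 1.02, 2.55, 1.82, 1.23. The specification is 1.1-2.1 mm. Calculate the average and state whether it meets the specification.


Average = 1.68 mm
Within specification: Yes


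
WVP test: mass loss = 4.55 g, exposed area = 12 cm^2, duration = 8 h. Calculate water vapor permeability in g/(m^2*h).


473.96 g/(m^2*h)


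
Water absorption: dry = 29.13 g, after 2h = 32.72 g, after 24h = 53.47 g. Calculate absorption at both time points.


2h absorption = 12.3%
24h absorption = 83.6%

WA (2h) = (32.72 - 29.13) / 29.13 x 100 = 12.3%
WA (24h) = (53.47 - 29.13) / 29.13 x 100 = 83.6%


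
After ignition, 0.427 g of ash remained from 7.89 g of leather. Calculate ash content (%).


5.41%

Ash% = 0.427 / 7.89 x 100
Ash% = 5.41%


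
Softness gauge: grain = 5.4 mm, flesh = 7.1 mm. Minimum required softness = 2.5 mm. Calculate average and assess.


Average softness = 6.25 mm
Meets requirement: Yes

Average = (5.4 + 7.1) / 2 = 6.25 mm
Minimum = 2.5 mm
Meets requirement: Yes


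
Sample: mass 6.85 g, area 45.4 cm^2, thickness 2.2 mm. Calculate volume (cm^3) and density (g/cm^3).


Volume = 9.988 cm^3
Density = 0.686 g/cm^3


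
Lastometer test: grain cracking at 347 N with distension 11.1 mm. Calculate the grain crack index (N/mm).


31.3 N/mm


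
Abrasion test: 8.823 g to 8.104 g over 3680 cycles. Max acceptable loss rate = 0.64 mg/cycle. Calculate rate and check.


Rate = 0.195 mg/cycle
Passes: Yes

Loss = 8.823 - 8.104 = 0.719 g
Rate = 0.719 g / 3680 cycles x 1000 = 0.195 mg/cycle
Max = 0.64 mg/cycle
Passes: Yes


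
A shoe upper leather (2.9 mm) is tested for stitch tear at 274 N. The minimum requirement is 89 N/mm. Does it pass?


STS = 94.5 N/mm
Passes: Yes

STS = 274 / 2.9 = 94.5 N/mm
Minimum required: 89 N/mm
Passes: Yes


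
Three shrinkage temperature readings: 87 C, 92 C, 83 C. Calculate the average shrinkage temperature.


Average = (87 + 92 + 83) / 3
Average = 262 / 3 = 87.3 C


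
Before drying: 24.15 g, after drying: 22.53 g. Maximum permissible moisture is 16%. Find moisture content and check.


MC = (24.15 - 22.53) / 24.15 x 100 = 6.7%
Maximum: 16%
Acceptable: Yes


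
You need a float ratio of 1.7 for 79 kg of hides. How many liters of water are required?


Water = hide weight x target ratio
Water = 79 x 1.7 = 134.3 L


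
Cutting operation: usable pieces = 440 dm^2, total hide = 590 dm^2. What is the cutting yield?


Yield = usable / total x 100
Yield = 440 / 590 x 100 = 74.6%


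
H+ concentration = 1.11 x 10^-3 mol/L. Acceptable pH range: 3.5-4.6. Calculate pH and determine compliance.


pH = 2.95
Compliant: No

pH = -log10(1.11 x 10^-3) = 2.95
Range: 3.5 to 4.6
Compliant: No


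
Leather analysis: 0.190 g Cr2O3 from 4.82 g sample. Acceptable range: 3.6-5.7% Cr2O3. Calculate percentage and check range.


Cr2O3% = 0.190 / 4.82 x 100 = 3.94%
Acceptable range: 3.6 to 5.7%
Within range: Yes


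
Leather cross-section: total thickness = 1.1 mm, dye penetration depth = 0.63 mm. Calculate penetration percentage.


Penetration% = 0.63 / 1.1 x 100
Penetration = 57.3%


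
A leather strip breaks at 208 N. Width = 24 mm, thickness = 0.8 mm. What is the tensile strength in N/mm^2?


Cross-sectional area = 24 x 0.8 = 19.2 mm^2
Tensile strength = 208 / 19.2 = 10.83 N/mm^2


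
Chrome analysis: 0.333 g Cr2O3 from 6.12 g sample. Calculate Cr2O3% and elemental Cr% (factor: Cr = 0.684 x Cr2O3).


Cr2O3 = 5.44%
Cr = 3.72%

Cr2O3% = 0.333 / 6.12 x 100 = 5.44%
Cr% = 5.44 x 0.684 = 3.72%


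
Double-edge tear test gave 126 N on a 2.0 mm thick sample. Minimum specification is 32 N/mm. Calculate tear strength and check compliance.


Tear strength = 63.0 N/mm
Compliant: Yes

Tear strength = 126 / 2.0 = 63.0 N/mm
Required minimum = 32 N/mm
Compliant: Yes


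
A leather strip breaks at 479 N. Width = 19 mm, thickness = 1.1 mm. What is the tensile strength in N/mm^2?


Cross-sectional area = 19 x 1.1 = 20.9 mm^2
Tensile strength = 479 / 20.9 = 22.92 N/mm^2


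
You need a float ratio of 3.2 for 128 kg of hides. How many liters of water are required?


Water = hide weight x target ratio
Water = 128 x 3.2 = 409.6 L


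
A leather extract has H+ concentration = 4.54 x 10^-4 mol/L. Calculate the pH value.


pH = -log10[H+]
pH = -log10(4.54 x 10^-4) = 3.34


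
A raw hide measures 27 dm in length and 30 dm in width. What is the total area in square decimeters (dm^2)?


810 dm^2

Area = length x width
Area = 27 x 30 = 810 dm^2


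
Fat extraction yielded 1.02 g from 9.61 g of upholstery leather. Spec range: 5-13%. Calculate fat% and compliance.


Fat% = 1.02 / 9.61 x 100 = 10.6%
Spec range: 5-13%
Compliant: Yes


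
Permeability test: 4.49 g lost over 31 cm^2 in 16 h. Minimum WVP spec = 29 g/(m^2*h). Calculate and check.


WVP = 4.49 / (31 x 16) x 10000 = 90.52 g/(m^2*h)
Minimum: 29 g/(m^2*h)
Meets spec: Yes


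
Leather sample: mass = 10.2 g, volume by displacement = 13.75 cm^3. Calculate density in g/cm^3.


Density = mass / volume
Density = 10.2 / 13.75 = 0.742 g/cm^3


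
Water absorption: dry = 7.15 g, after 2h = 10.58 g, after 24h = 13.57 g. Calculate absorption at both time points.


WA (2h) = (10.58 - 7.15) / 7.15 x 100 = 48.0%
WA (24h) = (13.57 - 7.15) / 7.15 x 100 = 89.8%


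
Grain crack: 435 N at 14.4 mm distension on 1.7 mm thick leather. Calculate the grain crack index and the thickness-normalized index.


Crack index = 30.2 N/mm
Normalized index = 17.8 N/mm per mm

Crack index = 435 / 14.4 = 30.2 N/mm
Normalized = 30.2 / 1.7 = 17.8 N/mm per mm


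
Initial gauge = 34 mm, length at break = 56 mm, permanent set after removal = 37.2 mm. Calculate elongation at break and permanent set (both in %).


Elongation at break = 64.7%
Permanent set = 9.4%

Elongation at break = (56 - 34) / 34 x 100 = 64.7%
Permanent set = (37.2 - 34) / 34 x 100 = 9.4%


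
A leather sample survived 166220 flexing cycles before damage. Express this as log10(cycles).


log10(166220) = 5.22


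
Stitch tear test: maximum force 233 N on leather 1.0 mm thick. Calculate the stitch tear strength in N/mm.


233.0 N/mm


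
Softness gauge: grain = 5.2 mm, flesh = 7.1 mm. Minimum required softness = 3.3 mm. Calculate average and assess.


Average = (5.2 + 7.1) / 2 = 6.15 mm
Minimum = 3.3 mm
Meets requirement: Yes


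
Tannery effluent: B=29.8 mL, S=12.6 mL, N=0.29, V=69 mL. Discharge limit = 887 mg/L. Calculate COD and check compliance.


COD = 578.3 mg/L
Compliant: Yes

COD = (29.8 - 12.6) x 0.29 x 8000 / 69 = 578.3 mg/L
Limit: 887 mg/L
Compliant: Yes


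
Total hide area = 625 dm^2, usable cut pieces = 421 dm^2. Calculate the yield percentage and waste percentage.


Yield = 67.4%
Waste = 32.6%

Yield = 421 / 625 x 100 = 67.4%
Waste = 625 - 421 = 204 dm^2
Waste% = 100 - 67.4 = 32.6%


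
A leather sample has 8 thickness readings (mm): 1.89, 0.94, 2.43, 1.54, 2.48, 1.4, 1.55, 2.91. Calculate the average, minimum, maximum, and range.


Average = 1.89 mm
Min = 0.94 mm
Max = 2.91 mm
Range = 1.97 mm

Sum = 15.14
Average = 15.14 / 8 = 1.89 mm
Minimum = 0.94 mm
Maximum = 2.91 mm
Range = 2.91 - 0.94 = 1.97 mm


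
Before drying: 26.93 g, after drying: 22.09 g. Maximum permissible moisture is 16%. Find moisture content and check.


MC = (26.93 - 22.09) / 26.93 x 100 = 18.0%
Maximum: 16%
Acceptable: No


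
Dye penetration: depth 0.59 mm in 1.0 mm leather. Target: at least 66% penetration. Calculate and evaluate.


Penetration = 59.0%
Meets target: No


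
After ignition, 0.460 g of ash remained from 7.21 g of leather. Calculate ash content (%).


6.38%

Ash% = 0.460 / 7.21 x 100
Ash% = 6.38%


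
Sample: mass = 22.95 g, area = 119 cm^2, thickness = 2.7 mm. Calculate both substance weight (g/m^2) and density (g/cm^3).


Substance weight = 1928.6 g/m^2
Density = 0.714 g/cm^3


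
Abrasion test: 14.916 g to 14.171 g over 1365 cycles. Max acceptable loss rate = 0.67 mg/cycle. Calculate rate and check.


Loss = 14.916 - 14.171 = 0.745 g
Rate = 0.745 g / 1365 cycles x 1000 = 0.546 mg/cycle
Max = 0.67 mg/cycle
Passes: Yes


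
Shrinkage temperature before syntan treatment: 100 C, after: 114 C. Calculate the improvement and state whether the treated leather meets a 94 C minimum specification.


Improvement = 114 - 100 = 14 C
Spec check: 114 C >= 94 C? Yes


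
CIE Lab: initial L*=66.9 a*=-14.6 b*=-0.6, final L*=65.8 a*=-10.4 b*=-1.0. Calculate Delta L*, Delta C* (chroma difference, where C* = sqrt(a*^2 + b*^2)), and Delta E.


Delta L* = 65.8 - 66.9 = -1.1
C1* = sqrt((-14.6)^2 + (-0.6)^2) = 14.612
C2* = sqrt((-10.4)^2 + (-1.0)^2) = 10.448
Delta C* = 10.448 - 14.612 = -4.16
Delta E = sqrt((-1.1)^2 + (4.2)^2 + (-0.4)^2) = 4.36


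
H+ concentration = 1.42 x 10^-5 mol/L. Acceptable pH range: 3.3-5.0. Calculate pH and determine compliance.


pH = -log10(1.42 x 10^-5) = 4.85
Range: 3.3 to 5.0
Compliant: Yes


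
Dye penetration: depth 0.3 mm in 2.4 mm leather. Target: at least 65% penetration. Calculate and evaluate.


Penetration = 0.3 / 2.4 x 100 = 12.5%
Target: 65%
Meets target: No


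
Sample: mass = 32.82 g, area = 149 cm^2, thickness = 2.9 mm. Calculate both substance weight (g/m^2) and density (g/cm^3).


Substance weight = 2202.7 g/m^2
Density = 0.760 g/cm^3


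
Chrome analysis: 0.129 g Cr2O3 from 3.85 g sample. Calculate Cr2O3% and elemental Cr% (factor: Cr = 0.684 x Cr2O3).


Cr2O3 = 3.35%
Cr = 2.29%

Cr2O3% = 0.129 / 3.85 x 100 = 3.35%
Cr% = 3.35 x 0.684 = 2.29%


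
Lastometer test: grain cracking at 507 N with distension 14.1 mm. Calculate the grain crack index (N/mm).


Grain crack index = force / distension
Index = 507 / 14.1 = 36.0 N/mm


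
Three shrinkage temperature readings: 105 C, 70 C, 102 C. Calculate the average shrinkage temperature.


92.3 C


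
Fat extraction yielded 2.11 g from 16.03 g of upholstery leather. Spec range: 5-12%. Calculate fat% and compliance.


Fat% = 2.11 / 16.03 x 100 = 13.2%
Spec range: 5-12%
Compliant: No


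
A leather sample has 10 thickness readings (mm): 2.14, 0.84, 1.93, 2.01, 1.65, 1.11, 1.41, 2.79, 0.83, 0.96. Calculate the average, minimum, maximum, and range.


Average = 1.57 mm
Min = 0.83 mm
Max = 2.79 mm
Range = 1.96 mm

Sum = 15.67
Average = 15.67 / 10 = 1.57 mm
Minimum = 0.83 mm
Maximum = 2.79 mm
Range = 2.79 - 0.83 = 1.96 mm


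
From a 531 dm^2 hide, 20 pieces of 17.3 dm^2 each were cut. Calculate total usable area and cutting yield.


Usable area = 346.0 dm^2
Yield = 65.2%


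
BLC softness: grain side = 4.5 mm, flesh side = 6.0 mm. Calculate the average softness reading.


Average = (4.5 + 6.0) / 2
Average = 5.25 mm


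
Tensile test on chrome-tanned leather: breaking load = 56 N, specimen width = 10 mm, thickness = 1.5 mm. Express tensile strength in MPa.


Cross-section = 10 x 1.5 = 15.0 mm^2
TS = 56 / 15.0 = 3.73 MPa
(1 N/mm^2 = 1 MPa)


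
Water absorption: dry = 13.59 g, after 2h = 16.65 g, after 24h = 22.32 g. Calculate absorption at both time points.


WA (2h) = (16.65 - 13.59) / 13.59 x 100 = 22.5%
WA (24h) = (22.32 - 13.59) / 13.59 x 100 = 64.2%


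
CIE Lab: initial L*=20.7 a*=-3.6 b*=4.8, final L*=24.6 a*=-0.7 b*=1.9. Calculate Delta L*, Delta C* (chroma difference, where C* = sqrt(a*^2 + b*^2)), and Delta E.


Delta L* = 3.9
Delta C* = -3.98
Delta E = 5.66

Delta L* = 24.6 - 20.7 = 3.9
C1* = sqrt((-3.6)^2 + (4.8)^2) = 6.000
C2* = sqrt((-0.7)^2 + (1.9)^2) = 2.025
Delta C* = 2.025 - 6.000 = -3.98
Delta E = sqrt((3.9)^2 + (2.9)^2 + (-2.9)^2) = 5.66


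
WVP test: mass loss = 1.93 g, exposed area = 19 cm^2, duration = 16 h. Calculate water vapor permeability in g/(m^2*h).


63.49 g/(m^2*h)


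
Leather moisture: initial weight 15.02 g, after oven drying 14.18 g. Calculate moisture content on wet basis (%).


Moisture = 15.02 - 14.18 = 0.84 g
MC = 0.84 / 15.02 x 100 = 5.6%


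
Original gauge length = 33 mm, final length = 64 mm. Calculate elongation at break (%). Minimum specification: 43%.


Extension = 64 - 33 = 31 mm
Elongation = 31 / 33 x 100 = 93.9%
Minimum required: 43%
Meets specification: Yes


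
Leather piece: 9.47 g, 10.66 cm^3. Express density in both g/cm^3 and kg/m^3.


Density = 9.47 / 10.66 = 0.888 g/cm^3
Convert: 0.888 x 1000 = 888 kg/m^3


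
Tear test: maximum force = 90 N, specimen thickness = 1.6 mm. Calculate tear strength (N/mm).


56.3 N/mm

Tear strength = force / thickness
Tear = 90 / 1.6 = 56.3 N/mm


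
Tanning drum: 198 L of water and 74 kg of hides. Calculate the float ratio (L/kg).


2.7


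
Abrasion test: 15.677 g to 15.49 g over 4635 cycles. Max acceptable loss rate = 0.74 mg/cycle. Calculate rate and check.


Rate = 0.040 mg/cycle
Passes: Yes

Loss = 15.677 - 15.49 = 0.187 g
Rate = 0.187 g / 4635 cycles x 1000 = 0.040 mg/cycle
Max = 0.74 mg/cycle
Passes: Yes


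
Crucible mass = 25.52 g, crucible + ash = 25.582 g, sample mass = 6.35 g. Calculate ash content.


Ash mass = 25.582 - 25.52 = 0.062 g
Ash% = 0.062 / 6.35 x 100 = 0.98%


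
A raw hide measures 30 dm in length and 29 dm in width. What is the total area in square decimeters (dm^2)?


870 dm^2

Area = length x width
Area = 30 x 29 = 870 dm^2


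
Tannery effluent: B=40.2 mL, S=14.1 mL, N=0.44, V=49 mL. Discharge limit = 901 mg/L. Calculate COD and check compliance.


COD = (40.2 - 14.1) x 0.44 x 8000 / 49 = 1874.9 mg/L
Limit: 901 mg/L
Compliant: No


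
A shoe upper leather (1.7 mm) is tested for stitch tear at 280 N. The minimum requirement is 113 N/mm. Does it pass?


STS = 280 / 1.7 = 164.7 N/mm
Minimum required: 113 N/mm
Passes: Yes


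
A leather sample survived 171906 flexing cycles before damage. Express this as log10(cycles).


5.24


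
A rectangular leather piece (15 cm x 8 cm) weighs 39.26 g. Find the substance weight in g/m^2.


Area = 15 x 8 = 120 cm^2
SW = 39.26 / 120 x 10000 = 3271.7 g/m^2


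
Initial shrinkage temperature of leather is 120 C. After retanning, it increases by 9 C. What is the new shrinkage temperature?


129 C


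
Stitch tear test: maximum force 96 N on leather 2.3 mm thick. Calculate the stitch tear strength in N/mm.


41.7 N/mm


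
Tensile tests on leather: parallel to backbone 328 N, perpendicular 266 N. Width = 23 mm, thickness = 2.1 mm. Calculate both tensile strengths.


Area = 23 x 2.1 = 48.3 mm^2
TS (parallel) = 328 / 48.3 = 6.79 N/mm^2
TS (perpendicular) = 266 / 48.3 = 5.51 N/mm^2


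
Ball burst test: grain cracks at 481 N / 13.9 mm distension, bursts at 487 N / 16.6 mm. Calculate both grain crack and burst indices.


Crack index = 481 / 13.9 = 34.6 N/mm
Burst index = 487 / 16.6 = 29.3 N/mm


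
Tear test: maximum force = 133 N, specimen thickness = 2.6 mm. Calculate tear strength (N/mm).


51.2 N/mm

Tear strength = force / thickness
Tear = 133 / 2.6 = 51.2 N/mm


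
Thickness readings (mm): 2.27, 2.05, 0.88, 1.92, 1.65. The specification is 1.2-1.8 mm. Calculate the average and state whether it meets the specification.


Sum = 8.77
Average = 8.77 / 5 = 1.75 mm
Specification range: 1.2 to 1.8 mm
Within spec: Yes


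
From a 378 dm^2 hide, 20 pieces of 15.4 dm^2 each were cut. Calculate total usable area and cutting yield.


Usable area = 308.0 dm^2
Yield = 81.5%


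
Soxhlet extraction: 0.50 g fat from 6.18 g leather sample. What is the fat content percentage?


Fat content = 0.50 / 6.18 x 100
Fat = 8.1%


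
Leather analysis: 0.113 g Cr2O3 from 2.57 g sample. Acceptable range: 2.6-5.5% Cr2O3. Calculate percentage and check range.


Cr2O3 = 4.40%
Within range: Yes

Cr2O3% = 0.113 / 2.57 x 100 = 4.40%
Acceptable range: 2.6 to 5.5%
Within range: Yes


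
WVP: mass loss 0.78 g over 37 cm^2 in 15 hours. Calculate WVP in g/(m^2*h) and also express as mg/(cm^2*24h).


WVP = 0.78 / (37 x 15) x 10000 = 14.05 g/(m^2*h)
Mass loss in mg = 0.78 x 1000 = 780 mg
Per cm^2 per 24h in mg: 780 x 24 / (37 x 15) = 18720 / 555 = 33.73 mg/(cm^2*24h)


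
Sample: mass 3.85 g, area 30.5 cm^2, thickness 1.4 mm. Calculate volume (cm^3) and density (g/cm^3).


Volume = 4.270 cm^3
Density = 0.902 g/cm^3

Thickness in cm = 1.4 / 10 = 0.14 cm
Volume = 30.5 x 0.14 = 4.270 cm^3
Density = 3.85 / 4.270 = 0.902 g/cm^3


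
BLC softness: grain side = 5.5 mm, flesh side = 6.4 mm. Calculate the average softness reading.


5.95 mm


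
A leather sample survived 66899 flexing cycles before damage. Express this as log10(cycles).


log10(66899) = 4.83


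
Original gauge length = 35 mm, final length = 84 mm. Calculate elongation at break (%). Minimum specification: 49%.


Elongation = 140.0%
Meets spec: Yes

Extension = 84 - 35 = 49 mm
Elongation = 49 / 35 x 100 = 140.0%
Minimum required: 49%
Meets specification: Yes


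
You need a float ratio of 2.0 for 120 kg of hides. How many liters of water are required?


240.0 L

Water = hide weight x target ratio
Water = 120 x 2.0 = 240.0 L


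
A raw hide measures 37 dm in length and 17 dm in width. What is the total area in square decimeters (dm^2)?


Area = length x width
Area = 37 x 17 = 629 dm^2


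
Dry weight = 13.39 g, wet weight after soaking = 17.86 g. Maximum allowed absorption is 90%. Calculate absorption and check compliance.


WA = (17.86 - 13.39) / 13.39 x 100 = 33.4%
Maximum allowed: 90%
Compliant: Yes


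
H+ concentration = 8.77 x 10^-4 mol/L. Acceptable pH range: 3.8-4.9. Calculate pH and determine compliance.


pH = 3.06
Compliant: No

pH = -log10(8.77 x 10^-4) = 3.06
Range: 3.8 to 4.9
Compliant: No


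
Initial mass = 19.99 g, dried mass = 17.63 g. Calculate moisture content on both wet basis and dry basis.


Moisture lost = 19.99 - 17.63 = 2.36 g
Wet basis MC = 2.36 / 19.99 x 100 = 11.8%
Dry basis MC = 2.36 / 17.63 x 100 = 13.4%


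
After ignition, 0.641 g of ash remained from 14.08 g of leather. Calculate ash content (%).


4.55%


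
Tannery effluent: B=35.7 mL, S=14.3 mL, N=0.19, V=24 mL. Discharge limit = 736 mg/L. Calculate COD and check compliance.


COD = (35.7 - 14.3) x 0.19 x 8000 / 24 = 1355.3 mg/L
Limit: 736 mg/L
Compliant: No


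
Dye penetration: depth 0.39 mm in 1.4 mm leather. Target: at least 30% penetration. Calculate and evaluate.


Penetration = 27.9%
Meets target: No


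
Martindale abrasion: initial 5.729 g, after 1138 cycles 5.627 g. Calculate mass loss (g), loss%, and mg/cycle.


Mass loss = 0.102 g
Loss = 1.78%
Rate = 0.090 mg/cycle


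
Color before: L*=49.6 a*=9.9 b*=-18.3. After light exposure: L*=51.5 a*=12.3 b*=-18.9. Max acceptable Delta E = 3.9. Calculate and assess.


dL = 1.9, da = 2.4, db = -0.6
dE = sqrt((1.9)^2 + (2.4)^2 + (-0.6)^2) = 3.12
Max = 3.9
Passes: Yes


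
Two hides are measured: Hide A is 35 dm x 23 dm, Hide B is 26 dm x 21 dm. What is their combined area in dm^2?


Hide A area = 35 x 23 = 805 dm^2
Hide B area = 26 x 21 = 546 dm^2
Total = 805 + 546 = 1351 dm^2


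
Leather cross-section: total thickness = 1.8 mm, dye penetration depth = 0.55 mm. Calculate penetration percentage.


30.6%


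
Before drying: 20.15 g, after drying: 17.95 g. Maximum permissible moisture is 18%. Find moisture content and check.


MC = (20.15 - 17.95) / 20.15 x 100 = 10.9%
Maximum: 18%
Acceptable: Yes


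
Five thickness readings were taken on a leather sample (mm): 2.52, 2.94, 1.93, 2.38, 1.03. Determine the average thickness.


Sum = 2.52 + 2.94 + 1.93 + 2.38 + 1.03 = 10.80
Average = 10.80 / 5 = 2.16 mm


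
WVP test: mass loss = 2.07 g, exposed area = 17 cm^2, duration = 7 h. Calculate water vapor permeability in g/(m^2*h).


WVP = mass_loss / (area x time) x 10000
WVP = 2.07 / (17 x 7) x 10000
WVP = 2.07 / 119 x 10000 = 173.95 g/(m^2*h)


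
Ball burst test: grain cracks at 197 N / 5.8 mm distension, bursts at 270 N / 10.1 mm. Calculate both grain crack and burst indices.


Crack index = 197 / 5.8 = 34.0 N/mm
Burst index = 270 / 10.1 = 26.7 N/mm


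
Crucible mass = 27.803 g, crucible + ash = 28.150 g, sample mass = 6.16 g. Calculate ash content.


Ash mass = 0.347 g
Ash content = 5.63%


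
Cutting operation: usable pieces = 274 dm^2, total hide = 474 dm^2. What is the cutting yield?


57.8%

Yield = usable / total x 100
Yield = 274 / 474 x 100 = 57.8%


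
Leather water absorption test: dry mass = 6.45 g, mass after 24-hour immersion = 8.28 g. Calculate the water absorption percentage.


28.4%

Water absorbed = 8.28 - 6.45 = 1.83 g
WA% = 1.83 / 6.45 x 100 = 28.4%


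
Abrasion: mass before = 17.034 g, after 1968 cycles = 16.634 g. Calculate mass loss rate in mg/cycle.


Mass loss = 17.034 - 16.634 = 0.400 g
Rate = 0.400 / 1968 x 1000 = 0.203 mg/cycle


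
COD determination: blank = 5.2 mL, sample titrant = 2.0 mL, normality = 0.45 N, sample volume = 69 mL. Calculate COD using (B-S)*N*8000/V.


COD = (5.2 - 2.0) x 0.45 x 8000 / 69
COD = 3.2 x 0.45 x 8000 / 69
COD = 167.0 mg/L


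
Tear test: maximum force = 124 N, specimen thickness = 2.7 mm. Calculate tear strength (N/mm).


45.9 N/mm

Tear strength = force / thickness
Tear = 124 / 2.7 = 45.9 N/mm


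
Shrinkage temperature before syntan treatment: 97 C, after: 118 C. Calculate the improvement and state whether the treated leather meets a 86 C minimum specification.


Improvement = 21 C
Meets 86 C spec: Yes

Improvement = 118 - 97 = 21 C
Spec check: 118 C >= 86 C? Yes


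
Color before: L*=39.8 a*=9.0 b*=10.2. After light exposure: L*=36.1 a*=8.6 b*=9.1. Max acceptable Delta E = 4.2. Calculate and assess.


Delta E = 3.88
Passes: Yes

dL = -3.7, da = -0.4, db = -1.1
dE = sqrt((-3.7)^2 + (-0.4)^2 + (-1.1)^2) = 3.88
Max = 4.2
Passes: Yes


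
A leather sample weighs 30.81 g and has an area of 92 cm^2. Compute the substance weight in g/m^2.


Substance weight = mass / area x 10000
SW = 30.81 / 92 x 10000
SW = 3348.9 g/m^2


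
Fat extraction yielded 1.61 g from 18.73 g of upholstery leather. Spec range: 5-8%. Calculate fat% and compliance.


Fat% = 1.61 / 18.73 x 100 = 8.6%
Spec range: 5-8%
Compliant: No


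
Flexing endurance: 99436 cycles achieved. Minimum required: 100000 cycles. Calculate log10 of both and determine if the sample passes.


log10(99436) = 5.00
log10(100000) = 5.00
Passes: No


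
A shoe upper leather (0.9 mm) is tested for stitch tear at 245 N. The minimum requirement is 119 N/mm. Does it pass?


STS = 245 / 0.9 = 272.2 N/mm
Minimum required: 119 N/mm
Passes: Yes


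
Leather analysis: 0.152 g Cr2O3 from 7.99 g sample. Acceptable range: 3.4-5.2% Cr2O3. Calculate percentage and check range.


Cr2O3% = 0.152 / 7.99 x 100 = 1.90%
Acceptable range: 3.4 to 5.2%
Within range: No


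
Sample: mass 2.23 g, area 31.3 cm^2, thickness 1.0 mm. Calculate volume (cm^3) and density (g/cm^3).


Volume = 3.130 cm^3
Density = 0.712 g/cm^3


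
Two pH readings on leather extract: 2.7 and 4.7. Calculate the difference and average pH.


Difference = |2.7 - 4.7| = 2.0
Average = (2.7 + 4.7) / 2 = 3.70


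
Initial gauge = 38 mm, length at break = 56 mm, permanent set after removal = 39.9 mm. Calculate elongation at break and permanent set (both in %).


Elongation at break = (56 - 38) / 38 x 100 = 47.4%
Permanent set = (39.9 - 38) / 38 x 100 = 5.0%


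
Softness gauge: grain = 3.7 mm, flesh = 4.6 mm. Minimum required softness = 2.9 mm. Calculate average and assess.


Average = (3.7 + 4.6) / 2 = 4.15 mm
Minimum = 2.9 mm
Meets requirement: Yes


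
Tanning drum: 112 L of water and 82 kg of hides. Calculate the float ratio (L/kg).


1.4

Float ratio = water / hide weight
Ratio = 112 / 82 = 1.4


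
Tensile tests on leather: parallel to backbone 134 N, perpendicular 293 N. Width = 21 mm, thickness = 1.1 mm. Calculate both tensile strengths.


Parallel = 5.80 N/mm^2
Perpendicular = 12.68 N/mm^2


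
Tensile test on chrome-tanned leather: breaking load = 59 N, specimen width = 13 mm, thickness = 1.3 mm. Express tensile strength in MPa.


3.49 MPa

Cross-section = 13 x 1.3 = 16.9 mm^2
TS = 59 / 16.9 = 3.49 MPa
(1 N/mm^2 = 1 MPa)


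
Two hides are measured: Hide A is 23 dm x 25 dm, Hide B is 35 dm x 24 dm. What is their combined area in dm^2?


Hide A area = 23 x 25 = 575 dm^2
Hide B area = 35 x 24 = 840 dm^2
Total = 575 + 840 = 1415 dm^2


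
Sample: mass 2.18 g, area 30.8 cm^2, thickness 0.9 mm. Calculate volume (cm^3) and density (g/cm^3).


Volume = 2.772 cm^3
Density = 0.786 g/cm^3


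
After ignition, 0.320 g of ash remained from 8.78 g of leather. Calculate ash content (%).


3.64%

Ash% = 0.320 / 8.78 x 100
Ash% = 3.64%


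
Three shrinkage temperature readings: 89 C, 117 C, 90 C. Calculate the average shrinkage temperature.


98.7 C


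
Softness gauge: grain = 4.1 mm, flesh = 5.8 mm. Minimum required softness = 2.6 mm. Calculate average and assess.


Average softness = 4.95 mm
Meets requirement: Yes

Average = (4.1 + 5.8) / 2 = 4.95 mm
Minimum = 2.6 mm
Meets requirement: Yes


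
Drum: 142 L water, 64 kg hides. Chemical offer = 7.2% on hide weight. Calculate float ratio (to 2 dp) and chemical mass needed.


Float ratio = 2.22
Chemical needed = 4.608 kg

Float ratio = 142 / 64 = 2.22
Chemical = 64 x 7.2 / 100 = 4.608 kg


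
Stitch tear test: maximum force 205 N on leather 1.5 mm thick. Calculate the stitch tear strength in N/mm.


Stitch tear strength = force / thickness
STS = 205 / 1.5 = 136.7 N/mm


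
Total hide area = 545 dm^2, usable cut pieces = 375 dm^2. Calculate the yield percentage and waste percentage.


Yield = 375 / 545 x 100 = 68.8%
Waste = 545 - 375 = 170 dm^2
Waste% = 100 - 68.8 = 31.2%


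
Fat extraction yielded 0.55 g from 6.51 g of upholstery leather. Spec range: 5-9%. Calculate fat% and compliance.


Fat% = 0.55 / 6.51 x 100 = 8.4%
Spec range: 5-9%
Compliant: Yes


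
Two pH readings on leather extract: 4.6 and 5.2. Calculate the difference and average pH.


Difference = |4.6 - 5.2| = 0.6
Average = (4.6 + 5.2) / 2 = 4.90


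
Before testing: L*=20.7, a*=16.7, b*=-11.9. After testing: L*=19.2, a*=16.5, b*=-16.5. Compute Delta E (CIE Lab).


dL = 19.2 - 20.7 = -1.5
da = 16.5 - 16.7 = -0.2
db = -16.5 - (-11.9) = -4.6
dE = sqrt((-1.5)^2 + (-0.2)^2 + (-4.6)^2) = 4.84


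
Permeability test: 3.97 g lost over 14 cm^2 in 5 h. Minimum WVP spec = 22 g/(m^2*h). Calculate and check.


WVP = 3.97 / (14 x 5) x 10000 = 567.14 g/(m^2*h)
Minimum: 22 g/(m^2*h)
Meets spec: Yes


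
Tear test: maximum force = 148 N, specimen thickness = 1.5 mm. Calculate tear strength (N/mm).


Tear strength = force / thickness
Tear = 148 / 1.5 = 98.7 N/mm


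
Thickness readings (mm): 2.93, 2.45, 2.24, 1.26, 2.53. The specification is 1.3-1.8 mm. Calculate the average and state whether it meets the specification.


Average = 2.28 mm
Within specification: No

Sum = 11.41
Average = 11.41 / 5 = 2.28 mm
Specification range: 1.3 to 1.8 mm
Within spec: No


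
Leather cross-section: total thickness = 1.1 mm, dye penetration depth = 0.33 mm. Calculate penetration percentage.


30.0%

Penetration% = 0.33 / 1.1 x 100
Penetration = 30.0%


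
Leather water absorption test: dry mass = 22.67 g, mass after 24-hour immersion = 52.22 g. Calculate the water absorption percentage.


130.3%
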